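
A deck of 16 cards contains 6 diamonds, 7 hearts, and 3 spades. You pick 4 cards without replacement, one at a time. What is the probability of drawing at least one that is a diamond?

P(no diamonds) = 10/16 × 9/15 × 8/14 × 7/13 = 5040/43680 = 3/26.
P(at least one) = 1 − 3/26 = 23/26.

23/26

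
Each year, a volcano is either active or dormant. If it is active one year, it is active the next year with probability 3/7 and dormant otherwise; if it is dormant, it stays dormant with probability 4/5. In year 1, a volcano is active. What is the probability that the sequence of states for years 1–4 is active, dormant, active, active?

12/245

Year 1 is given. For each transition, use the conditional probability from the current state:
P(dormant | active) = 4/7; P(active | dormant) = 1/5; P(active | active) = 3/7.
P = 4/7 × 1/5 × 3/7 = 12/245.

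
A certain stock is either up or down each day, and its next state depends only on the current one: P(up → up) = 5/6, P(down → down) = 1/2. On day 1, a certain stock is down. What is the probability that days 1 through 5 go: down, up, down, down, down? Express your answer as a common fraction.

Day 1 is given. For each transition, use the conditional probability from the current state:
P(up | down) = 1/2; P(down | up) = 1/6; P(down | down) = 1/2; P(down | down) = 1/2.
P = 1/2 × 1/6 × 1/2 × 1/2 = 1/48.

1/48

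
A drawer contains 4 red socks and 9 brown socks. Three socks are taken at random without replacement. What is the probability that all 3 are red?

2/143

P(every draw is red) = 4/13 × 3/12 × 2/11 = 24/1716 = 2/143.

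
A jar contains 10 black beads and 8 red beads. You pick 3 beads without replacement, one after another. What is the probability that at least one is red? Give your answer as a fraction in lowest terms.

29/34

P(no red) = 10/18 × 9/17 × 8/16 = 720/4896 = 5/34.
P(at least one) = 1 − 5/34 = 29/34.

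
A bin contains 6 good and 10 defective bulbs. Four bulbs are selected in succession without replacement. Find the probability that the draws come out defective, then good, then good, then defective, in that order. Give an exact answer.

45/728

Multiply the probability of each draw given the previous ones:
P = 10/16 × 6/15 × 5/14 × 9/13 = 2700/43680 = 45/728.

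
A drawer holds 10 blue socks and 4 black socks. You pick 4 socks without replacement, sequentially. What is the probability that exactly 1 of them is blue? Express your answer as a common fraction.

One ordering (blue drawn first) has probability 10/14 × 4/13 × 3/12 × 2/11 = 240/24024 = 10/1001.
There are C(4,1) = 4 such orderings, each equally likely, so P = 4 × 10/1001 = 40/1001.

40/1001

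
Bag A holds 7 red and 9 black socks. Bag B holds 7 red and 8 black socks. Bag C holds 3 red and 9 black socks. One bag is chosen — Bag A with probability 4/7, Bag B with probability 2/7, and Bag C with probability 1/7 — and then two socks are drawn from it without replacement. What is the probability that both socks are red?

9/55

From Bag A: P(both red) = (7/16)(6/15) = 7/40.
From Bag B: P(both red) = (7/15)(6/14) = 1/5.
From Bag C: P(both red) = (3/12)(2/11) = 1/22.
Total probability = (4/7)(7/40) + (2/7)(1/5) + (1/7)(1/22) = 9/55.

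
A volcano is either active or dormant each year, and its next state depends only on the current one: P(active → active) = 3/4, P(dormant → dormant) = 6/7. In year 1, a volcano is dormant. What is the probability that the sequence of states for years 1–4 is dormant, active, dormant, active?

1/196

Year 1 is given. For each transition, use the conditional probability from the current state:
P(active | dormant) = 1/7; P(dormant | active) = 1/4; P(active | dormant) = 1/7.
P = 1/7 × 1/4 × 1/7 = 1/196.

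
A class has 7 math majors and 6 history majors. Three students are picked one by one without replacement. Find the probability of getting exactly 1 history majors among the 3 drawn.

63/143

One ordering (a history major drawn first) has probability 6/13 × 7/12 × 6/11 = 252/1716 = 21/143.
There are C(3,1) = 3 such orderings, each equally likely, so P = 3 × 21/143 = 63/143.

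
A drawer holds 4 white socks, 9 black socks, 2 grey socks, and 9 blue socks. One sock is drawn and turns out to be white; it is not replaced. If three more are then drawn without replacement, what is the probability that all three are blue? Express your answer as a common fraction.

After the first draw, 9 of the remaining 23 socks are blue.
P = 9/23 × 8/22 × 7/21 = 504/10626 = 12/253.

12/253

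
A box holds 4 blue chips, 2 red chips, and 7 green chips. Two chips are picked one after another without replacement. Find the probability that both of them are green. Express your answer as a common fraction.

P(all green) = 7/13 × 6/12 = 42/156 = 7/26.

7/26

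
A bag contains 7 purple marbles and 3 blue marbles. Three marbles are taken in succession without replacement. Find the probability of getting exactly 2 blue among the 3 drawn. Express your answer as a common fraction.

One ordering (blue drawn first) has probability 3/10 × 2/9 × 7/8 = 42/720 = 7/120.
There are C(3,2) = 3 such orderings, each equally likely, so P = 3 × 7/120 = 7/40.

7/40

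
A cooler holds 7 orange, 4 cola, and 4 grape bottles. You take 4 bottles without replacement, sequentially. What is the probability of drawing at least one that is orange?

37/39

P(no orange) = 8/15 × 7/14 × 6/13 × 5/12 = 1680/32760 = 2/39.
P(at least one) = 1 − 2/39 = 37/39.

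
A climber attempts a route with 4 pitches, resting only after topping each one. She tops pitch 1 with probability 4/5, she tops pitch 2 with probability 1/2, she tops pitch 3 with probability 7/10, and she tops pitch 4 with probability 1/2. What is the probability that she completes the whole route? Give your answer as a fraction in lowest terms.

Each stage is reached only if all earlier stages succeed, so
P = 4/5 × 1/2 × 7/10 × 1/2 = 28/200 = 7/50.

7/50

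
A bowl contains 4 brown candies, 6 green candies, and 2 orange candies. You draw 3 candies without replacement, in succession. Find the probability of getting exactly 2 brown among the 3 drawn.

One ordering (brown drawn first) has probability 4/12 × 3/11 × 8/10 = 96/1320 = 4/55.
There are C(3,2) = 3 such orderings, each equally likely, so P = 3 × 4/55 = 12/55.

12/55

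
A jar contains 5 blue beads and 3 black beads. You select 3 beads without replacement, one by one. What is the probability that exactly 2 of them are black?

One ordering (black drawn first) has probability 3/8 × 2/7 × 5/6 = 30/336 = 5/56.
There are C(3,2) = 3 such orderings, each equally likely, so P = 3 × 5/56 = 15/56.

15/56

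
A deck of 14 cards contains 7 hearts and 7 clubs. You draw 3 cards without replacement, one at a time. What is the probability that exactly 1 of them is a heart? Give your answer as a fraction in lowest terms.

21/52

One ordering (a heart drawn first) has probability 7/14 × 7/13 × 6/12 = 294/2184 = 7/52.
There are C(3,1) = 3 such orderings, each equally likely, so P = 3 × 7/52 = 21/52.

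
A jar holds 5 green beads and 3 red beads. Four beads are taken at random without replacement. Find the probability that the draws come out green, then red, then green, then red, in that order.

Chain rule:
P = 5/8 × 3/7 × 4/6 × 2/5 = 120/1680 = 1/14.

1/14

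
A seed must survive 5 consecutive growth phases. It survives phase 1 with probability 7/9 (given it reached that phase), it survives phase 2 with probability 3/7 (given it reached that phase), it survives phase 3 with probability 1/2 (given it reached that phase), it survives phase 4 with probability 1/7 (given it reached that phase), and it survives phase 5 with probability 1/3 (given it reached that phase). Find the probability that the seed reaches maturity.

1/126

Each stage is reached only if all earlier stages succeed, so
P = 7/9 × 3/7 × 1/2 × 1/7 × 1/3 = 21/2646 = 1/126.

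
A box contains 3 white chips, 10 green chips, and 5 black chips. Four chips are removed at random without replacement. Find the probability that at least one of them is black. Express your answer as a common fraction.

P(no black) = 13/18 × 12/17 × 11/16 × 10/15 = 17160/73440 = 143/612.
P(at least one) = 1 − 143/612 = 469/612.

469/612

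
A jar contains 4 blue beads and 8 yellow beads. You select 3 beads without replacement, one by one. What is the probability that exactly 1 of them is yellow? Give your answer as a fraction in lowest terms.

One ordering (yellow drawn first) has probability 8/12 × 4/11 × 3/10 = 96/1320 = 4/55.
There are C(3,1) = 3 such orderings, each equally likely, so P = 3 × 4/55 = 12/55.

12/55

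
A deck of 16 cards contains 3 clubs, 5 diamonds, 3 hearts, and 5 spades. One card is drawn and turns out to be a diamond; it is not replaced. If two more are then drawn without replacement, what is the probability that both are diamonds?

With the first card removed, 4 diamonds remain out of 15.
P = 4/15 × 3/14 = 12/210 = 2/35.

2/35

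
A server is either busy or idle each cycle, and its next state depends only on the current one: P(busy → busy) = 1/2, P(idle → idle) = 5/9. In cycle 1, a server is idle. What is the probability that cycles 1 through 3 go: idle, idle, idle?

Cycle 1 is given. For each transition, use the conditional probability from the current state:
P(idle | idle) = 5/9; P(idle | idle) = 5/9.
P = 5/9 × 5/9 = 25/81.

25/81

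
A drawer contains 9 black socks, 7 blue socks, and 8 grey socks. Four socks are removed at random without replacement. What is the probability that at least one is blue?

P(no blue) = 17/24 × 16/23 × 15/22 × 14/21 = 57120/255024 = 170/759.
P(at least one) = 1 − 170/759 = 589/759.

589/759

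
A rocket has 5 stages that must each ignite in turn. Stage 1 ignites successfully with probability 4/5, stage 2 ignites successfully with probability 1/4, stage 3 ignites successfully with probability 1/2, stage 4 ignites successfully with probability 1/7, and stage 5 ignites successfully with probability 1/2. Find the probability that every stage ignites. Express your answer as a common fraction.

1/140

Each stage is reached only if all earlier stages succeed, so
P = 4/5 × 1/4 × 1/2 × 1/7 × 1/2 = 4/560 = 1/140.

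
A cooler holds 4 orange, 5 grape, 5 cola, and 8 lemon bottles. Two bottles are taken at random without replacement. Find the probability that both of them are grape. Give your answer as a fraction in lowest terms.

10/231

P(all grape) = 5/22 × 4/21 = 20/462 = 10/231.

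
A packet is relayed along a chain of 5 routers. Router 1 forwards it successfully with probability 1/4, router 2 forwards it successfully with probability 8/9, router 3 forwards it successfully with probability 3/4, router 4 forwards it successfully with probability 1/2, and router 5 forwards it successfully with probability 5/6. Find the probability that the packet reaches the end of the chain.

5/72

The events are sequential, so multiply the conditional probabilities:
P = 1/4 × 8/9 × 3/4 × 1/2 × 5/6 = 120/1728 = 5/72.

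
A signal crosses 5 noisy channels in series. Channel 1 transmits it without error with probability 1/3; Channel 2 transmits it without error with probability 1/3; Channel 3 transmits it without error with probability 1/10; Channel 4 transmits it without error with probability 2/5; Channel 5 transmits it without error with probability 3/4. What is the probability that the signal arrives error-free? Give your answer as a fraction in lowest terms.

1/300

Each stage is reached only if all earlier stages succeed, so
P = 1/3 × 1/3 × 1/10 × 2/5 × 3/4 = 6/1800 = 1/300.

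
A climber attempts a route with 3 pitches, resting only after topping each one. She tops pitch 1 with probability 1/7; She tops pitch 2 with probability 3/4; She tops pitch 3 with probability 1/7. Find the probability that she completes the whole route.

3/196

Multiplying along the chain,
P = 1/7 × 3/4 × 1/7 = 3/196.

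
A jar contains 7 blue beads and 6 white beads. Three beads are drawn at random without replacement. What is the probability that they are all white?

10/143

P(all white) = 6/13 × 5/12 × 4/11 = 120/1716 = 10/143.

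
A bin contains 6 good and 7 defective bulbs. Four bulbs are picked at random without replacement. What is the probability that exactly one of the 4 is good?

42/143

One ordering (good drawn first) has probability 6/13 × 7/12 × 6/11 × 5/10 = 1260/17160 = 21/286.
There are C(4,1) = 4 such orderings, each equally likely, so P = 4 × 21/286 = 42/143.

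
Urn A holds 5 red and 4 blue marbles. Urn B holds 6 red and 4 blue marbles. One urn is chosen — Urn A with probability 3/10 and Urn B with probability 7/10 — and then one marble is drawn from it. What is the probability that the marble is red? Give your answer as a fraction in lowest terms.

44/75

From Urn A: P(red) = 5/9.
From Urn B: P(red) = 6/10.
Total probability = (3/10)(5/9) + (7/10)(6/10) = 44/75.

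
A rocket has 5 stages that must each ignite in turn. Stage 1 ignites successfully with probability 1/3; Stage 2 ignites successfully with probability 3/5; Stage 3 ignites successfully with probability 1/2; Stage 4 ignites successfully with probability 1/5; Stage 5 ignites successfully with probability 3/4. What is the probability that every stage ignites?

3/200

The events are sequential, so multiply the conditional probabilities:
P = 1/3 × 3/5 × 1/2 × 1/5 × 3/4 = 9/600 = 3/200.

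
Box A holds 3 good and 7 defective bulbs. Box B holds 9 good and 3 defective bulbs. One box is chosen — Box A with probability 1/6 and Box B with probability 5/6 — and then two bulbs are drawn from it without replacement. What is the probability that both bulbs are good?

461/990

From Box A: P(both good) = (3/10)(2/9) = 1/15.
From Box B: P(both good) = (9/12)(8/11) = 6/11.
Total probability = (1/6)(1/15) + (5/6)(6/11) = 461/990.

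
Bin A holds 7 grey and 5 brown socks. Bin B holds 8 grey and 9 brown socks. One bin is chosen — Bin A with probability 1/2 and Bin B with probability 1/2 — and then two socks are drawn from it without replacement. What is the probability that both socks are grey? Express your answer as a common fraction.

From Bin A: P(both grey) = (7/12)(6/11) = 7/22.
From Bin B: P(both grey) = (8/17)(7/16) = 7/34.
Total probability = (1/2)(7/22) + (1/2)(7/34) = 49/187.

49/187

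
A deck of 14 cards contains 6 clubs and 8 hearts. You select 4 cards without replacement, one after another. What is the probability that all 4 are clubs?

15/1001

P(every draw is a club) = 6/14 × 5/13 × 4/12 × 3/11 = 360/24024 = 15/1001.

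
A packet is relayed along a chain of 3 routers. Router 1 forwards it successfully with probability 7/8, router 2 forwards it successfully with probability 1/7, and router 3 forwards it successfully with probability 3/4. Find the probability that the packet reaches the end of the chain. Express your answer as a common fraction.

3/32

Multiplying along the chain,
P = 7/8 × 1/7 × 3/4 = 21/224 = 3/32.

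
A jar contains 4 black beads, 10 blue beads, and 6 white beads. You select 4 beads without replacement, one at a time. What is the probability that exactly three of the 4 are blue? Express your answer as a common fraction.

80/323

One ordering (blue drawn first) has probability 10/20 × 9/19 × 8/18 × 10/17 = 7200/116280 = 20/323.
There are C(4,3) = 4 such orderings, each equally likely, so P = 4 × 20/323 = 80/323.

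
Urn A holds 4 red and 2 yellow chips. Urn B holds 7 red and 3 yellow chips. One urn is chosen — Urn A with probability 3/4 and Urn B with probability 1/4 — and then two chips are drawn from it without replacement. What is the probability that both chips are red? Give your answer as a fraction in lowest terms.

5/12

From Urn A: P(both red) = (4/6)(3/5) = 2/5.
From Urn B: P(both red) = (7/10)(6/9) = 7/15.
Total probability = (3/4)(2/5) + (1/4)(7/15) = 5/12.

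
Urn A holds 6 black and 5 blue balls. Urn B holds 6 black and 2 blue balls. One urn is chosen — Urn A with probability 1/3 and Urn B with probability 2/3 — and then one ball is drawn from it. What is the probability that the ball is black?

From Urn A: P(black) = 6/11.
From Urn B: P(black) = 6/8.
Total probability = (1/3)(6/11) + (2/3)(6/8) = 15/22.

15/22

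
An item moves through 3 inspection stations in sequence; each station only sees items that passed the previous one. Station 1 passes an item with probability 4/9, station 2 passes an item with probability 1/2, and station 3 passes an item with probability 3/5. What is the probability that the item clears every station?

The events are sequential, so multiply the conditional probabilities:
P = 4/9 × 1/2 × 3/5 = 12/90 = 2/15.

2/15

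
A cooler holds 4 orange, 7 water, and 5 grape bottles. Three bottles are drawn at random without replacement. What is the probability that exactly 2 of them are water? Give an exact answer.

One ordering (water drawn first) has probability 7/16 × 6/15 × 9/14 = 378/3360 = 9/80.
There are C(3,2) = 3 such orderings, each equally likely, so P = 3 × 9/80 = 27/80.

27/80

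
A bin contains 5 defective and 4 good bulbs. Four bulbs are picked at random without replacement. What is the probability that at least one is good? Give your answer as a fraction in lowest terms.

121/126

P(no good) = 5/9 × 4/8 × 3/7 × 2/6 = 120/3024 = 5/126.
P(at least one) = 1 − 5/126 = 121/126.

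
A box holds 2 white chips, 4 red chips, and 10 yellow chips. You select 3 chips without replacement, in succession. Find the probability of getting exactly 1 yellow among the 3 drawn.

15/56

One ordering (yellow drawn first) has probability 10/16 × 6/15 × 5/14 = 300/3360 = 5/56.
There are C(3,1) = 3 such orderings, each equally likely, so P = 3 × 5/56 = 15/56.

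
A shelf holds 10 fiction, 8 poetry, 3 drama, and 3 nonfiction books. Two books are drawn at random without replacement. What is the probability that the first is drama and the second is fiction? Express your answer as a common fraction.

5/92

Chain rule:
P = 3/24 × 10/23 = 30/552 = 5/92.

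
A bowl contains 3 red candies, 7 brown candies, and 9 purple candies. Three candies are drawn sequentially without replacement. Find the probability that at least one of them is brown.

749/969

P(no brown) = 12/19 × 11/18 × 10/17 = 1320/5814 = 220/969.
P(at least one) = 1 − 220/969 = 749/969.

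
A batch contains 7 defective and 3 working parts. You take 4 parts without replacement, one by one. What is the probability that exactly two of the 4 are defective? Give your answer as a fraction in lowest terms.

One ordering (defective drawn first) has probability 7/10 × 6/9 × 3/8 × 2/7 = 252/5040 = 1/20.
There are C(4,2) = 6 such orderings, each equally likely, so P = 6 × 1/20 = 3/10.

3/10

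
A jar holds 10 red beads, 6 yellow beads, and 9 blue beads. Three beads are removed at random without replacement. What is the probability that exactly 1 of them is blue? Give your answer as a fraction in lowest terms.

One ordering (blue drawn first) has probability 9/25 × 16/24 × 15/23 = 2160/13800 = 18/115.
There are C(3,1) = 3 such orderings, each equally likely, so P = 3 × 18/115 = 54/115.

54/115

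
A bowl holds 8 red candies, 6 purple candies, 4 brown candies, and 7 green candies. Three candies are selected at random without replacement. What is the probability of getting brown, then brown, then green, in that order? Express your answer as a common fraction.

Multiply the probability of each draw given the previous ones:
P = 4/25 × 3/24 × 7/23 = 84/13800 = 7/1150.

7/1150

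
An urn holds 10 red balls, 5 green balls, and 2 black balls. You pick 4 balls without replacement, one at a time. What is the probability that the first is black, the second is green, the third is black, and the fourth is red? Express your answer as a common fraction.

Each draw changes the counts, so multiply the conditional probabilities along the sequence:
P = 2/17 × 5/16 × 1/15 × 10/14 = 100/57120 = 5/2856.

5/2856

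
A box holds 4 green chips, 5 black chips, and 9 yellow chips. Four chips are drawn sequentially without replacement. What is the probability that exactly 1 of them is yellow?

One ordering (yellow drawn first) has probability 9/18 × 9/17 × 8/16 × 7/15 = 4536/73440 = 21/340.
There are C(4,1) = 4 such orderings, each equally likely, so P = 4 × 21/340 = 21/85.

21/85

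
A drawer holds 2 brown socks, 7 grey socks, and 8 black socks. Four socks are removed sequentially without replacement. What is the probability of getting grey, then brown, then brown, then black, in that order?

1/510

Chain rule:
P = 7/17 × 2/16 × 1/15 × 8/14 = 112/57120 = 1/510.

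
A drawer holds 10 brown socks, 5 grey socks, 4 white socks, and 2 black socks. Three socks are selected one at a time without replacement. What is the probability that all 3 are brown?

P(every draw is brown) = 10/21 × 9/20 × 8/19 = 720/7980 = 12/133.

12/133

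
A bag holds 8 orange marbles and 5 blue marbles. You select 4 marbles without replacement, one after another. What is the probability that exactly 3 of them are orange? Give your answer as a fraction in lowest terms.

One ordering (orange drawn first) has probability 8/13 × 7/12 × 6/11 × 5/10 = 1680/17160 = 14/143.
There are C(4,3) = 4 such orderings, each equally likely, so P = 4 × 14/143 = 56/143.

56/143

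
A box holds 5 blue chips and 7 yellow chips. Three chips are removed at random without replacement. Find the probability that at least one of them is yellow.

21/22

P(no yellow) = 5/12 × 4/11 × 3/10 = 60/1320 = 1/22.
P(at least one) = 1 − 1/22 = 21/22.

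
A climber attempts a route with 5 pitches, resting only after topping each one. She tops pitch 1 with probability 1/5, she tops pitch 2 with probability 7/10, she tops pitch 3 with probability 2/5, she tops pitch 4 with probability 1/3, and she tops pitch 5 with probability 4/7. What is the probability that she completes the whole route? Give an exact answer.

The events are sequential, so multiply the conditional probabilities:
P = 1/5 × 7/10 × 2/5 × 1/3 × 4/7 = 56/5250 = 4/375.

4/375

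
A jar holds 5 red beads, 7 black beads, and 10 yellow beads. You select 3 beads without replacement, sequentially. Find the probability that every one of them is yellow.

6/77

P = 10/22 × 9/21 × 8/20 = 720/9240 = 6/77.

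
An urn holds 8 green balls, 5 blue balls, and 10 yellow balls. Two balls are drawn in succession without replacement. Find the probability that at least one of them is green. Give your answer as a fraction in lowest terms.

P(no green) = 15/23 × 14/22 = 210/506 = 105/253.
P(at least one) = 1 − 105/253 = 148/253.

148/253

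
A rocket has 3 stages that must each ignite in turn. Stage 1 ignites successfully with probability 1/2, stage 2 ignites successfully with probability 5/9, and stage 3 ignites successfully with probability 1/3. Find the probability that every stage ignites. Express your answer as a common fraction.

5/54

Each stage is reached only if all earlier stages succeed, so
P = 1/2 × 5/9 × 1/3 = 5/54.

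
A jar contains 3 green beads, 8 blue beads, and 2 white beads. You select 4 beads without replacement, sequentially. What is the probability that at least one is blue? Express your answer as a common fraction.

142/143

P(no blue) = 5/13 × 4/12 × 3/11 × 2/10 = 120/17160 = 1/143.
P(at least one) = 1 − 1/143 = 142/143.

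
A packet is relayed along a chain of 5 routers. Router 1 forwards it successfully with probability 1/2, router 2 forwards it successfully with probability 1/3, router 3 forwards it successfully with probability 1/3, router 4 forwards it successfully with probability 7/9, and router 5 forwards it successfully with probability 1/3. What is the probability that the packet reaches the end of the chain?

7/486

Multiplying along the chain,
P = 1/2 × 1/3 × 1/3 × 7/9 × 1/3 = 7/486.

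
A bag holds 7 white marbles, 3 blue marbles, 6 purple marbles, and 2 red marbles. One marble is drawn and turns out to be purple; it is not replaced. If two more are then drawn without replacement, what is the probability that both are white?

21/136

With the first marble removed, 7 white remain out of 17.
P = 7/17 × 6/16 = 42/272 = 21/136.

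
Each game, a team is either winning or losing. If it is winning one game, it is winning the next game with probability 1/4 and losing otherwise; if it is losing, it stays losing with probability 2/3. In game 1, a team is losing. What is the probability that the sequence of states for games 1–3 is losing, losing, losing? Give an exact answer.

4/9

Game 1 is given. For each transition, use the conditional probability from the current state:
P(losing | losing) = 2/3; P(losing | losing) = 2/3.
P = 2/3 × 2/3 = 4/9.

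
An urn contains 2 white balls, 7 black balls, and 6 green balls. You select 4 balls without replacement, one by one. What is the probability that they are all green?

1/91

P(all green) = 6/15 × 5/14 × 4/13 × 3/12 = 360/32760 = 1/91.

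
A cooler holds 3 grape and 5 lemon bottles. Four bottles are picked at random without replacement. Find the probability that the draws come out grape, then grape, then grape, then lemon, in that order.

1/56

Each draw changes the counts, so multiply the conditional probabilities along the sequence:
P = 3/8 × 2/7 × 1/6 × 5/5 = 30/1680 = 1/56.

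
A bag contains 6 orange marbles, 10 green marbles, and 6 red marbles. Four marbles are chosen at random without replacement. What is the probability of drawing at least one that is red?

157/209

P(no red) = 16/22 × 15/21 × 14/20 × 13/19 = 43680/175560 = 52/209.
P(at least one) = 1 − 52/209 = 157/209.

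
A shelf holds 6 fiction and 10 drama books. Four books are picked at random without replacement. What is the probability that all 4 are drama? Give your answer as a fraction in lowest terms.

3/26

P(every draw is drama) = 10/16 × 9/15 × 8/14 × 7/13 = 5040/43680 = 3/26.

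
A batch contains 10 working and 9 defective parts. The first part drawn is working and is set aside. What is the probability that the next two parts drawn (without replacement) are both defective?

With the first part removed, 9 defective remain out of 18.
P = 9/18 × 8/17 = 72/306 = 4/17.

4/17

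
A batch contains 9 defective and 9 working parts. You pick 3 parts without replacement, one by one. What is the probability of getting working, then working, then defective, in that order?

Each draw changes the counts, so multiply the conditional probabilities along the sequence:
P = 9/18 × 8/17 × 9/16 = 648/4896 = 9/68.

9/68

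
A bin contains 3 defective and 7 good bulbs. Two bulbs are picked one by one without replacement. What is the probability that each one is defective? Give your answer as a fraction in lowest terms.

1/15

P(all defective) = 3/10 × 2/9 = 6/90 = 1/15.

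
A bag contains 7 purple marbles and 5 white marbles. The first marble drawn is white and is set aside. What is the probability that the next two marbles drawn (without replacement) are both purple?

21/55

After the first draw, 7 of the remaining 11 marbles are purple.
P = 7/11 × 6/10 = 42/110 = 21/55.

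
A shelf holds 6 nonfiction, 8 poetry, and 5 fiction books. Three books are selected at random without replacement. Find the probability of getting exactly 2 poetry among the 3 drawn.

One ordering (poetry drawn first) has probability 8/19 × 7/18 × 11/17 = 616/5814 = 308/2907.
There are C(3,2) = 3 such orderings, each equally likely, so P = 3 × 308/2907 = 308/969.

308/969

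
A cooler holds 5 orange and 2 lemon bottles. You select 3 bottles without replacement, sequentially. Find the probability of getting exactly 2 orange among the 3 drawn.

One ordering (orange drawn first) has probability 5/7 × 4/6 × 2/5 = 40/210 = 4/21.
There are C(3,2) = 3 such orderings, each equally likely, so P = 3 × 4/21 = 4/7.

4/7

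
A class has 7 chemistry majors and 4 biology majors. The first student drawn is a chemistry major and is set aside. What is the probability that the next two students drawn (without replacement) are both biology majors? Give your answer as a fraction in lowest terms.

2/15

With the first student removed, 4 biology majors remain out of 10.
P = 4/10 × 3/9 = 12/90 = 2/15.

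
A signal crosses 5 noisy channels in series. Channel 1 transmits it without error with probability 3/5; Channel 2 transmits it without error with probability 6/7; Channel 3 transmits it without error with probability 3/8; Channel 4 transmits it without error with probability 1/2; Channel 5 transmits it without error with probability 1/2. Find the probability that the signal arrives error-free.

27/560

The events are sequential, so multiply the conditional probabilities:
P = 3/5 × 6/7 × 3/8 × 1/2 × 1/2 = 54/1120 = 27/560.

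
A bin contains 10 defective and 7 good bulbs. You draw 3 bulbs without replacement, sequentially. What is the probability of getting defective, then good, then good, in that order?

7/68

Each draw changes the counts, so multiply the conditional probabilities along the sequence:
P = 10/17 × 7/16 × 6/15 = 420/4080 = 7/68.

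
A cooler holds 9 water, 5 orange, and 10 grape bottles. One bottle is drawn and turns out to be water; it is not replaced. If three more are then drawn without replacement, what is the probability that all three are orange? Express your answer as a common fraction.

10/1771

After the first draw, 5 of the remaining 23 bottles are orange.
P = 5/23 × 4/22 × 3/21 = 60/10626 = 10/1771.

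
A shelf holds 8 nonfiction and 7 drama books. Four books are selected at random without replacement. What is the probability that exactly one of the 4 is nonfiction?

One ordering (nonfiction drawn first) has probability 8/15 × 7/14 × 6/13 × 5/12 = 1680/32760 = 2/39.
There are C(4,1) = 4 such orderings, each equally likely, so P = 4 × 2/39 = 8/39.

8/39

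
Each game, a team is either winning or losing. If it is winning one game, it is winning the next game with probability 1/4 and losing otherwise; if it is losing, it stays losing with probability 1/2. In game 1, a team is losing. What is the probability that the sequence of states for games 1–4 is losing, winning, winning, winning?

Game 1 is given. For each transition, use the conditional probability from the current state:
P(winning | losing) = 1/2; P(winning | winning) = 1/4; P(winning | winning) = 1/4.
P = 1/2 × 1/4 × 1/4 = 1/32.

1/32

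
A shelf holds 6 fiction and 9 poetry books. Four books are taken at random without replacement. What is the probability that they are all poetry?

6/65

P = 9/15 × 8/14 × 7/13 × 6/12 = 3024/32760 = 6/65.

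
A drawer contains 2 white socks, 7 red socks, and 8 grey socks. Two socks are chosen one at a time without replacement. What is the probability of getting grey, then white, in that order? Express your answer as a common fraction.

Multiply the probability of each draw given the previous ones:
P = 8/17 × 2/16 = 16/272 = 1/17.

1/17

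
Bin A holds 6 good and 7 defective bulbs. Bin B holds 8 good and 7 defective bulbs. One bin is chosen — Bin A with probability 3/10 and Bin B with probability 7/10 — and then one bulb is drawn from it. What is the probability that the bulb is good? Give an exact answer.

From Bin A: P(good) = 6/13.
From Bin B: P(good) = 8/15.
Total probability = (3/10)(6/13) + (7/10)(8/15) = 499/975.

499/975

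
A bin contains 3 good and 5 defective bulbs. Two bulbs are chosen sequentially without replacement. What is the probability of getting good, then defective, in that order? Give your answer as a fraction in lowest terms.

15/56

Each draw changes the counts, so multiply the conditional probabilities along the sequence:
P = 3/8 × 5/7 = 15/56.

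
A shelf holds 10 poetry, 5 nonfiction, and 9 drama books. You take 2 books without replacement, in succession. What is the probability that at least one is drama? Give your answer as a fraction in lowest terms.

57/92

P(no drama) = 15/24 × 14/23 = 210/552 = 35/92.
P(at least one) = 1 − 35/92 = 57/92.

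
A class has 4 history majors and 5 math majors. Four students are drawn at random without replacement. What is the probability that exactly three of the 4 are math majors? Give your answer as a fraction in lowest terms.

One ordering (math majors drawn first) has probability 5/9 × 4/8 × 3/7 × 4/6 = 240/3024 = 5/63.
There are C(4,3) = 4 such orderings, each equally likely, so P = 4 × 5/63 = 20/63.

20/63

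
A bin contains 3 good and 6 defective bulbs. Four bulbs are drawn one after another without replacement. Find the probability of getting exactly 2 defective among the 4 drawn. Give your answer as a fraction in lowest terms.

One ordering (defective drawn first) has probability 6/9 × 5/8 × 3/7 × 2/6 = 180/3024 = 5/84.
There are C(4,2) = 6 such orderings, each equally likely, so P = 6 × 5/84 = 5/14.

5/14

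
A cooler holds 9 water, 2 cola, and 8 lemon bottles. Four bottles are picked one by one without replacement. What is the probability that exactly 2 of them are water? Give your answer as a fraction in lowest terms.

One ordering (water drawn first) has probability 9/19 × 8/18 × 10/17 × 9/16 = 6480/93024 = 45/646.
There are C(4,2) = 6 such orderings, each equally likely, so P = 6 × 45/646 = 135/323.

135/323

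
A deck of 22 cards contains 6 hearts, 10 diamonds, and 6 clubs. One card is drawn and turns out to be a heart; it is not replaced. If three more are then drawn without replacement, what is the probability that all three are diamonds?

12/133

With the first card removed, 10 diamonds remain out of 21.
P = 10/21 × 9/20 × 8/19 = 720/7980 = 12/133.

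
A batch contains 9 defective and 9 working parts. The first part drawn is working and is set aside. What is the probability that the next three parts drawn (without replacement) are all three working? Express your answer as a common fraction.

7/85

With the first part removed, 8 working remain out of 17.
P = 8/17 × 7/16 × 6/15 = 336/4080 = 7/85.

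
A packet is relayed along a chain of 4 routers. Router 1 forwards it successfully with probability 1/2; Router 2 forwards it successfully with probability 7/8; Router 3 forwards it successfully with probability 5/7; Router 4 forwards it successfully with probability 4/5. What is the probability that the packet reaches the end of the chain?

1/4

Multiplying along the chain,
P = 1/2 × 7/8 × 5/7 × 4/5 = 140/560 = 1/4.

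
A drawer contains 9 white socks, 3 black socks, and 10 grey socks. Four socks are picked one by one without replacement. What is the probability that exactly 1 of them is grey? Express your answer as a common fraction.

One ordering (grey drawn first) has probability 10/22 × 12/21 × 11/20 × 10/19 = 13200/175560 = 10/133.
There are C(4,1) = 4 such orderings, each equally likely, so P = 4 × 10/133 = 40/133.

40/133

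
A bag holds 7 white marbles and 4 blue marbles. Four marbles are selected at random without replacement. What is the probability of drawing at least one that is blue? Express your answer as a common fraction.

P(no blue) = 7/11 × 6/10 × 5/9 × 4/8 = 840/7920 = 7/66.
P(at least one) = 1 − 7/66 = 59/66.

59/66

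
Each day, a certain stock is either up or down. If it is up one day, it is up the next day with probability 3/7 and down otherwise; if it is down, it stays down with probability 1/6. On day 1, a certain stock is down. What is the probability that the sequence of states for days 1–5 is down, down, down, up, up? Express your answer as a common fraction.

Day 1 is given. For each transition, use the conditional probability from the current state:
P(down | down) = 1/6; P(down | down) = 1/6; P(up | down) = 5/6; P(up | up) = 3/7.
P = 1/6 × 1/6 × 5/6 × 3/7 = 15/1512 = 5/504.

5/504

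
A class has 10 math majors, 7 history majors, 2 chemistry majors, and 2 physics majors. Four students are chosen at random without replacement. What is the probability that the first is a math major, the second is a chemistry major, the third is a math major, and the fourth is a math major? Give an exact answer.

Multiply the probability of each draw given the previous ones:
P = 10/21 × 2/20 × 9/19 × 8/18 = 1440/143640 = 4/399.

4/399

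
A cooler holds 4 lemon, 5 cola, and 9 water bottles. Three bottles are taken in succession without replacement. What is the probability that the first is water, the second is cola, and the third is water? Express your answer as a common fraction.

5/68

Multiply the probability of each draw given the previous ones:
P = 9/18 × 5/17 × 8/16 = 360/4896 = 5/68.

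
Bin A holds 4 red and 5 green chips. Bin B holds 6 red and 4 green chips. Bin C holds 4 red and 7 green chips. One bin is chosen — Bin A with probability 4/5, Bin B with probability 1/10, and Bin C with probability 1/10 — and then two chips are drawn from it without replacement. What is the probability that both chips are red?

293/1650

From Bin A: P(both red) = (4/9)(3/8) = 1/6.
From Bin B: P(both red) = (6/10)(5/9) = 1/3.
From Bin C: P(both red) = (4/11)(3/10) = 6/55.
Total probability = (4/5)(1/6) + (1/10)(1/3) + (1/10)(6/55) = 293/1650.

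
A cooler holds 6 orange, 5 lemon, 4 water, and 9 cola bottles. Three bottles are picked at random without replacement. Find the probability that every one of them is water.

P(every draw is water) = 4/24 × 3/23 × 2/22 = 24/12144 = 1/506.

1/506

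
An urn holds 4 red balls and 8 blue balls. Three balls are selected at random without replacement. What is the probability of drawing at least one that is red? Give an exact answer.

41/55

P(no red) = 8/12 × 7/11 × 6/10 = 336/1320 = 14/55.
P(at least one) = 1 − 14/55 = 41/55.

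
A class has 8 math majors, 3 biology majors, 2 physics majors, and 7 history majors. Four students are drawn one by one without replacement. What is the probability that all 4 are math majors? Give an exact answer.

P(every draw is a math major) = 8/20 × 7/19 × 6/18 × 5/17 = 1680/116280 = 14/969.

14/969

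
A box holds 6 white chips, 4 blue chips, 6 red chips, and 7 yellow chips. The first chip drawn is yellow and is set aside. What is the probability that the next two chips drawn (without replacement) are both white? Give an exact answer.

With the first chip removed, 6 white remain out of 22.
P = 6/22 × 5/21 = 30/462 = 5/77.

5/77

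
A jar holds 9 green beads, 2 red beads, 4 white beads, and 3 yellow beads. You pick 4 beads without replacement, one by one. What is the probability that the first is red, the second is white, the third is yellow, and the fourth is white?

Chain rule:
P = 2/18 × 4/17 × 3/16 × 3/15 = 72/73440 = 1/1020.

1/1020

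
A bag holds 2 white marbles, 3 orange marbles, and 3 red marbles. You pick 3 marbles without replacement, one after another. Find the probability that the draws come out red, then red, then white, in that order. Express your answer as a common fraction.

Multiply the probability of each draw given the previous ones:
P = 3/8 × 2/7 × 2/6 = 12/336 = 1/28.

1/28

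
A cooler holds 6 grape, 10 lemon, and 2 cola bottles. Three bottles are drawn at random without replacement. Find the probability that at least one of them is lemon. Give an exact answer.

P(no lemon) = 8/18 × 7/17 × 6/16 = 336/4896 = 7/102.
P(at least one) = 1 − 7/102 = 95/102.

95/102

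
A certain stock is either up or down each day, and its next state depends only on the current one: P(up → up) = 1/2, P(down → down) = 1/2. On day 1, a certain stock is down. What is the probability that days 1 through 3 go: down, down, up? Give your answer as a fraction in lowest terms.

1/4

Day 1 is given. For each transition, use the conditional probability from the current state:
P(down | down) = 1/2; P(up | down) = 1/2.
P = 1/2 × 1/2 = 1/4.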